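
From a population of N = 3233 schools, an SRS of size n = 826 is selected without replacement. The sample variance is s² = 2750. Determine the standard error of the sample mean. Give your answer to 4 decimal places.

1.5744

Under SRS without replacement, Var(ȳ) = (1 − f)·s²/n with f = n/N = 826/3233 = 0.25549026.
Var(ȳ) = (1 − 0.25549026)·2750/826 = 0.74450974·3.3292978 = 2.4786947.
SE(ȳ) = √(2.4786947) = 1.5744.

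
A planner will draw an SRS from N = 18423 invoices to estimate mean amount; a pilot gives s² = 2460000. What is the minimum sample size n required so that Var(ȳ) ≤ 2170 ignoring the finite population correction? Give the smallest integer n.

Without fpc, n₀ = s²/D = 2460000/2170 = 1133.6406.
Rounding up, n = 1134.

1134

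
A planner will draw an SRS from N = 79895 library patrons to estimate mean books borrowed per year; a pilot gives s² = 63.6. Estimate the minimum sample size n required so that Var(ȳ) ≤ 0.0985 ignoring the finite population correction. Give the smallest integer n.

Without fpc, n₀ = s²/D = 63.6/0.0985 = 645.6853.
Rounding up, n = 646.

646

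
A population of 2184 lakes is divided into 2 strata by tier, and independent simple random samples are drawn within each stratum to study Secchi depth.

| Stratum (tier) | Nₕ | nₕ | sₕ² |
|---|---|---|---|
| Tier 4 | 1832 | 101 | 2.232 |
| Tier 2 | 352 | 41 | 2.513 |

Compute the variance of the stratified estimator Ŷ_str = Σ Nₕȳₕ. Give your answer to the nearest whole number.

76790

Var(Ŷ_str) = Σₕ Nₕ²(1 − fₕ)sₕ²/nₕ.
Tier 4: 1832²·(1 − 101/1832)·2.232/101 = 70080.203.
Tier 2: 352²·(1 − 41/352)·2.513/41 = 6709.8326.
Sum = 76790.036.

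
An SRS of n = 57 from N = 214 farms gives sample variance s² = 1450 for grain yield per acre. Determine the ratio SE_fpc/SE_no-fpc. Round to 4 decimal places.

0.8565

f = n/N = 57/214 = 0.26635514.
SE_no-fpc = √(s²/n) = 5.043669; SE_fpc = √((1−f)s²/n) = 4.3200574.
Ratio = √(1−f) = 0.85653071.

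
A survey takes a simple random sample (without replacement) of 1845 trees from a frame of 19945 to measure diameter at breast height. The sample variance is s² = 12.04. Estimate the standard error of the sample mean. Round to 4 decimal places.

0.0770

Under SRS without replacement, Var(ȳ) = (1 − f)·s²/n with f = n/N = 1845/19945 = 0.09250439.
Var(ȳ) = (1 − 0.09250439)·12.04/1845 = 0.90749561·0.0065257453 = 0.0059220852.
SE(ȳ) = √(0.0059220852) = 0.0770.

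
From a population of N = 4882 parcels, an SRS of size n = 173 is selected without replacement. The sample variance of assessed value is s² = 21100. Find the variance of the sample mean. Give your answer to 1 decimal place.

117.6

Under SRS without replacement, Var(ȳ) = (1 − f)·s²/n with f = n/N = 173/4882 = 0.03543630.
Var(ȳ) = (1 − 0.03543630)·21100/173 = 0.96456370·121.96532 = 117.64332.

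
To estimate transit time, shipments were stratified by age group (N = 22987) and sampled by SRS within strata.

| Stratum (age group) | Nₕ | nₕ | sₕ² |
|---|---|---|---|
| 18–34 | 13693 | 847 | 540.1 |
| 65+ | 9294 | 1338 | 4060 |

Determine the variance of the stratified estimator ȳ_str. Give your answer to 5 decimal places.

Var(ȳ_str) = Σₕ Wₕ²(1 − fₕ)sₕ²/nₕ with Wₕ = Nₕ/N, N = 22987.
18–34: Wₕ = 0.59568452; term = 0.59568452²·(1 − 0.06185642)·540.1/847 = 0.21227199.
65+: Wₕ = 0.40431548; term = 0.40431548²·(1 − 0.14396385)·4060/1338 = 0.42462227.
Sum = 0.63689426.

0.63689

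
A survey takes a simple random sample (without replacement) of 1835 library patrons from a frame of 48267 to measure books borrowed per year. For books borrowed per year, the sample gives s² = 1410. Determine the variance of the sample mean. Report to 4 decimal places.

Under SRS without replacement, Var(ȳ) = (1 − f)·s²/n with f = n/N = 1835/48267 = 0.03801769.
Var(ȳ) = (1 − 0.03801769)·1410/1835 = 0.96198231·0.76839237 = 0.73917987.

0.7392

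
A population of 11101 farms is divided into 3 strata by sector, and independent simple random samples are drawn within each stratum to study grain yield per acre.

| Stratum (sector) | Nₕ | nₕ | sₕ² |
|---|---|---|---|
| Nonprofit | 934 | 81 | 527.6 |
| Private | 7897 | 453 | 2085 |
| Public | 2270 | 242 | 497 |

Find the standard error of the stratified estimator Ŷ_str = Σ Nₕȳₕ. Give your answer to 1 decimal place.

Var(Ŷ_str) = Σₕ Nₕ²(1 − fₕ)sₕ²/nₕ.
Nonprofit: 934²·(1 − 81/934)·527.6/81 = 5.1893824 × 10^6.
Private: 7897²·(1 − 453/7897)·2085/453 = 2.7056796 × 10^8.
Public: 2270²·(1 − 242/2270)·497/242 = 9.4544187 × 10^6.
Sum = 2.8521176 × 10^8.
SE = √(2.8521176 × 10^8) = 16888.2.

16888.2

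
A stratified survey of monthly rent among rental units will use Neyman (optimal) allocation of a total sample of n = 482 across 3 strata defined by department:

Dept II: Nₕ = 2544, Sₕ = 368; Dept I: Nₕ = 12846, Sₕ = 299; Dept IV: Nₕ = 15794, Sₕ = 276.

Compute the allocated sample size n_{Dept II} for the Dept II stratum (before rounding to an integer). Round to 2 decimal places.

Neyman allocation: nₕ = n·NₕSₕ / Σⱼ NⱼSⱼ.
Σ NⱼSⱼ = 2544·368 + 12846·299 + 15794·276 = 9.13629 × 10^6.
n_{Dept II} = 482·2544·368 / (9.13629 × 10^6) = 49.39.

49.39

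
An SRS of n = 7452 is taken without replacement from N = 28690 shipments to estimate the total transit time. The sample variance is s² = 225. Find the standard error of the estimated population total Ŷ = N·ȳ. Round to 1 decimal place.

Var(Ŷ) = N²·Var(ȳ) = N²·(1 − n/N)·s²/n.
f = 7452/28690 = 0.25974207; Var(ȳ) = 0.74025793·225/7452 = 0.022350783.
Var(Ŷ) = 28690² · 0.022350783 = 1.8397289 × 10^7.
SE(Ŷ) = √(1.8397289 × 10^7) = 4289.2.

4289.2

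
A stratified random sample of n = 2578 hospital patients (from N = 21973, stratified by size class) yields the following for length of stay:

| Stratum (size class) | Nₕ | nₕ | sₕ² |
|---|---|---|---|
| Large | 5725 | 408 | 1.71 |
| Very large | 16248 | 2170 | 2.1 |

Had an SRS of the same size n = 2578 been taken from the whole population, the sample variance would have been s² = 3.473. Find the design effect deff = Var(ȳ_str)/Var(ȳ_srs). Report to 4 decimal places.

Var(ȳ_str) = Σ Wₕ²(1−fₕ)sₕ²/nₕ with Wₕ = Nₕ/21973:
  Large: (5725/21973)²·(1−408/5725)·1.71/408 = 2.642405 × 10^-4
  Very large: (16248/21973)²·(1−2170/16248)·2.1/2170 = 4.584814 × 10^-4
  → Var(ȳ_str) = 7.227219 × 10^-4.
Var(ȳ_srs) = (1 − 2578/21973)·3.473/2578 = 0.0011891107.
deff = (7.227219 × 10^-4) / 0.0011891107 = 0.6078.

0.6078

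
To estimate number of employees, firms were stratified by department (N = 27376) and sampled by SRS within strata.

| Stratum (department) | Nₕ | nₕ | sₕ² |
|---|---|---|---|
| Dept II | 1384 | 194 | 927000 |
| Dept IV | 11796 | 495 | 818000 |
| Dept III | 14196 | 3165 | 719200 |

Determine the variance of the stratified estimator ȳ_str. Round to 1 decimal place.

Var(ȳ_str) = Σₕ Wₕ²(1 − fₕ)sₕ²/nₕ with Wₕ = Nₕ/N, N = 27376.
Dept II: Wₕ = 0.05055523; term = 0.05055523²·(1 − 0.14017341)·927000/194 = 10.500768.
Dept IV: Wₕ = 0.43088837; term = 0.43088837²·(1 − 0.04196338)·818000/495 = 293.94072.
Dept III: Wₕ = 0.51855640; term = 0.51855640²·(1 − 0.22295013)·719200/3165 = 47.480672.
Sum = 351.92216.

351.9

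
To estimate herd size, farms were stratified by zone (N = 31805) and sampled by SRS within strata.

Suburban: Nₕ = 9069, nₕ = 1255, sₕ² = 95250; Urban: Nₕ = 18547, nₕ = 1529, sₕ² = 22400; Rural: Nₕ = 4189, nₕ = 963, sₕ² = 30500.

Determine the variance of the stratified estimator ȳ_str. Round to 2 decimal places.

10.31

Var(ȳ_str) = Σₕ Wₕ²(1 − fₕ)sₕ²/nₕ with Wₕ = Nₕ/N, N = 31805.
Suburban: Wₕ = 0.28514385; term = 0.28514385²·(1 − 0.13838350)·95250/1255 = 5.3169585.
Urban: Wₕ = 0.58314730; term = 0.58314730²·(1 − 0.08243921)·22400/1529 = 4.5712179.
Rural: Wₕ = 0.13170885; term = 0.13170885²·(1 − 0.22988780)·30500/963 = 0.42311408.
Sum = 10.31129.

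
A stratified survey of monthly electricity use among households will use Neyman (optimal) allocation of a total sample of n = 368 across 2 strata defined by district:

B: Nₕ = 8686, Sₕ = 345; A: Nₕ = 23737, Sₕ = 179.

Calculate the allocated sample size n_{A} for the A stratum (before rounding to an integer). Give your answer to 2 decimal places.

Neyman allocation: nₕ = n·NₕSₕ / Σⱼ NⱼSⱼ.
Σ NⱼSⱼ = 8686·345 + 23737·179 = 7.245593 × 10^6.
n_{A} = 368·23737·179 / (7.245593 × 10^6) = 215.80.

215.80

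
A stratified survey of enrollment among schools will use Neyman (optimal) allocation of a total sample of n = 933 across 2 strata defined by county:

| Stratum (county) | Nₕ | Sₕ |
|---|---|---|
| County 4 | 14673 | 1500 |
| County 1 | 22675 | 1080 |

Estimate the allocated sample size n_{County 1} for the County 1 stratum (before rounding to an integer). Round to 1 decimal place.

Neyman allocation: nₕ = n·NₕSₕ / Σⱼ NⱼSⱼ.
Σ NⱼSⱼ = 14673·1500 + 22675·1080 = 4.64985 × 10^7.
n_{County 1} = 933·22675·1080 / (4.64985 × 10^7) = 491.4.

491.4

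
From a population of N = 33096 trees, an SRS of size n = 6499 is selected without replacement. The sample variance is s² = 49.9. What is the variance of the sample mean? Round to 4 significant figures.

Under SRS without replacement, Var(ȳ) = (1 − f)·s²/n with f = n/N = 6499/33096 = 0.19636814.
Var(ȳ) = (1 − 0.19636814)·49.9/6499 = 0.80363186·0.0076781043 = 0.0061703693.

0.006170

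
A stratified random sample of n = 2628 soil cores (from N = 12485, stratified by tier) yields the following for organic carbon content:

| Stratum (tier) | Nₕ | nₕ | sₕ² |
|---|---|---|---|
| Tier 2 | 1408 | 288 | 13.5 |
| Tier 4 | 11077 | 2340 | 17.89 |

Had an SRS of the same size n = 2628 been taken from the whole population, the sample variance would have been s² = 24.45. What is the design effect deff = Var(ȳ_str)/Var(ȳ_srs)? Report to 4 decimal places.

0.7108

Var(ȳ_str) = Σ Wₕ²(1−fₕ)sₕ²/nₕ with Wₕ = Nₕ/12485:
  Tier 2: (1408/12485)²·(1−288/1408)·13.5/288 = 4.7422546 × 10^-4
  Tier 4: (11077/12485)²·(1−2340/11077)·17.89/2340 = 0.0047468104
  → Var(ȳ_str) = 0.0052210359.
Var(ȳ_srs) = (1 − 2628/12485)·24.45/2628 = 0.0073453029.
deff = 0.0052210359 / 0.0073453029 = 0.7108.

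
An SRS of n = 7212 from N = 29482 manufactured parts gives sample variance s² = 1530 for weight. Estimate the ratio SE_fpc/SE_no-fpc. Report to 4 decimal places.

0.8691

f = n/N = 7212/29482 = 0.24462384.
SE_no-fpc = √(s²/n) = 0.46059355; SE_fpc = √((1−f)s²/n) = 0.40031282.
Ratio = √(1−f) = 0.86912379.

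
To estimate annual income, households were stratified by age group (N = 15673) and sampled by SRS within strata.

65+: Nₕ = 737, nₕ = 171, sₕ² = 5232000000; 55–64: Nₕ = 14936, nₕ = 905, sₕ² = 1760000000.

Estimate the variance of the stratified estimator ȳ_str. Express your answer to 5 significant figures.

1.7111 × 10^6

Var(ȳ_str) = Σₕ Wₕ²(1 − fₕ)sₕ²/nₕ with Wₕ = Nₕ/N, N = 15673.
65+: Wₕ = 0.04702354; term = 0.04702354²·(1 − 0.23202171)·5232000000/171 = 51957.863.
55–64: Wₕ = 0.95297646; term = 0.95297646²·(1 − 0.06059186)·1760000000/905 = 1.6591389 × 10^6.
Sum = 1.7110968 × 10^6.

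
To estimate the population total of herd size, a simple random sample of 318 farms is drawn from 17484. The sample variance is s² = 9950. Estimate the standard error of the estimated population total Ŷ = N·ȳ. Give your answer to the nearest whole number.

96907

Var(Ŷ) = N²·Var(ȳ) = N²·(1 − n/N)·s²/n.
f = 318/17484 = 0.01818806; Var(ȳ) = 0.98181194·9950/318 = 30.720216.
Var(Ŷ) = 17484² · 30.720216 = 9.3908707 × 10^9.
SE(Ŷ) = √(9.3908707 × 10^9) = 96907.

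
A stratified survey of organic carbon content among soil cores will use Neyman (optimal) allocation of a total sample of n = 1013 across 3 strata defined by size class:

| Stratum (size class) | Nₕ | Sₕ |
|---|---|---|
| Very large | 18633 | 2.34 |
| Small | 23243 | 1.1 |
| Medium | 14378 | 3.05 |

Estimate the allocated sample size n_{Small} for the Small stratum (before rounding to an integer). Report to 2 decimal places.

Neyman allocation: nₕ = n·NₕSₕ / Σⱼ NⱼSⱼ.
Σ NⱼSⱼ = 18633·2.34 + 23243·1.1 + 14378·3.05 = 113021.42.
n_{Small} = 1013·23243·1.1 / 113021.42 = 229.16.

229.16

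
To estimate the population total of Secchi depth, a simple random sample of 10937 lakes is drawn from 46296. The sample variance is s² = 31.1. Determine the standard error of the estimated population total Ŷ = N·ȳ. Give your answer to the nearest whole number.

2158

Var(Ŷ) = N²·Var(ȳ) = N²·(1 − n/N)·s²/n.
f = 10937/46296 = 0.23624071; Var(ȳ) = 0.76375929·31.1/10937 = 0.0021717943.
Var(Ŷ) = 46296² · 0.0021717943 = 4.6548493 × 10^6.
SE(Ŷ) = √(4.6548493 × 10^6) = 2158.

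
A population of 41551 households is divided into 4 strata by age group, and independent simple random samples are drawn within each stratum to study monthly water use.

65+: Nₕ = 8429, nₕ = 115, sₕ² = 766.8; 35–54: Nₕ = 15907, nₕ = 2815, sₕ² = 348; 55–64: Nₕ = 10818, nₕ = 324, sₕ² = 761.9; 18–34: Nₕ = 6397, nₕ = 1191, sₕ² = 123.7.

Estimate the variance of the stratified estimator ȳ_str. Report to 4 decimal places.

0.4422

Var(ȳ_str) = Σₕ Wₕ²(1 − fₕ)sₕ²/nₕ with Wₕ = Nₕ/N, N = 41551.
65+: Wₕ = 0.20285914; term = 0.20285914²·(1 − 0.01364337)·766.8/115 = 0.27064959.
35–54: Wₕ = 0.38283074; term = 0.38283074²·(1 − 0.17696612)·348/2815 = 0.014911872.
55–64: Wₕ = 0.26035474; term = 0.26035474²·(1 − 0.02995008)·761.9/324 = 0.1546244.
18–34: Wₕ = 0.15395538; term = 0.15395538²·(1 − 0.18618102)·123.7/1191 = 0.0020034361.
Sum = 0.4421893.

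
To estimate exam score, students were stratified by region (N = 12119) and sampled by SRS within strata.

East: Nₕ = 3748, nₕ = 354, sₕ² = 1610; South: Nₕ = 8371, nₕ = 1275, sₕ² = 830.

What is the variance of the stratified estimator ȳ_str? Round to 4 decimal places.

0.6572

Var(ȳ_str) = Σₕ Wₕ²(1 − fₕ)sₕ²/nₕ with Wₕ = Nₕ/N, N = 12119.
East: Wₕ = 0.30926644; term = 0.30926644²·(1 − 0.09445037)·1610/354 = 0.39391314.
South: Wₕ = 0.69073356; term = 0.69073356²·(1 − 0.15231155)·830/1275 = 0.2632845.
Sum = 0.65719764.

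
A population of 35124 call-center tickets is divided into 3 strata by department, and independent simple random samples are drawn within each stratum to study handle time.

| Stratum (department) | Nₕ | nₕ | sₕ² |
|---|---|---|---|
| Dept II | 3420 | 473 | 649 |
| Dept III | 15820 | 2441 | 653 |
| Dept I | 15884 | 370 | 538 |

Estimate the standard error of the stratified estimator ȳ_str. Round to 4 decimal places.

0.5895

Var(ȳ_str) = Σₕ Wₕ²(1 − fₕ)sₕ²/nₕ with Wₕ = Nₕ/N, N = 35124.
Dept II: Wₕ = 0.09736932; term = 0.09736932²·(1 − 0.13830409)·649/473 = 0.011209387.
Dept III: Wₕ = 0.45040428; term = 0.45040428²·(1 − 0.15429836)·653/2441 = 0.045895235.
Dept I: Wₕ = 0.45222640; term = 0.45222640²·(1 − 0.02329388)·538/370 = 0.2904399.
Sum = 0.34754452.
SE = √(0.34754452) = 0.5895.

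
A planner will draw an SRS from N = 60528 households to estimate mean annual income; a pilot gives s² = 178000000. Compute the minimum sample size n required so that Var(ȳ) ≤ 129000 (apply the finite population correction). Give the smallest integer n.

Without fpc, n₀ = s²/D = 178000000/129000 = 1379.8450.
With fpc, (1 − n/N)·s²/n ≤ D requires n ≥ n₀/(1 + n₀/N) = 1379.8450/(1 + 1379.8450/60528) = 1349.0901.
Rounding up, n = 1350.

1350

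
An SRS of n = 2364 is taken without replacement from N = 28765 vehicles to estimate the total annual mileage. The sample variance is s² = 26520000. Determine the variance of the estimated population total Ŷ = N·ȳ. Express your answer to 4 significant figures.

Var(Ŷ) = N²·Var(ȳ) = N²·(1 − n/N)·s²/n.
f = 2364/28765 = 0.08218321; Var(ȳ) = 0.91781679·26520000/2364 = 10296.32.
Var(Ŷ) = 28765² · 10296.32 = 8.5194349 × 10^12.

8.519 × 10^12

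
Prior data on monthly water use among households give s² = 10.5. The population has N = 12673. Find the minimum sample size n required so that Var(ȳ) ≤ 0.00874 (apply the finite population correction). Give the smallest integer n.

1098

Without fpc, n₀ = s²/D = 10.5/0.00874 = 1201.3730.
With fpc, (1 − n/N)·s²/n ≤ D requires n ≥ n₀/(1 + n₀/N) = 1201.3730/(1 + 1201.3730/12673) = 1097.3469.
Rounding up, n = 1098.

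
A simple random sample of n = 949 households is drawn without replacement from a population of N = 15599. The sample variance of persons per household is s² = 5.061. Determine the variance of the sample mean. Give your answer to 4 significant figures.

Under SRS without replacement, Var(ȳ) = (1 − f)·s²/n with f = n/N = 949/15599 = 0.06083723.
Var(ȳ) = (1 − 0.06083723)·5.061/949 = 0.93916277·0.0053329821 = 0.0050085382.

0.005009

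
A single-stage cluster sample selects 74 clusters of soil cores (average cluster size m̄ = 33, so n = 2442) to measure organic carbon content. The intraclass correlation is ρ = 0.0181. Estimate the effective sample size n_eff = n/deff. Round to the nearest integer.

deff = 1 + (33 − 1)·0.0181 = 1 + 0.5792 = 1.5792.
n_eff = 2442 / 1.5792 = 1546.

1546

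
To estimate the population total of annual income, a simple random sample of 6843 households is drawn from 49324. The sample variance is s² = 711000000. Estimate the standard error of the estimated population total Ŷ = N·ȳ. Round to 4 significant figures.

Var(Ŷ) = N²·Var(ȳ) = N²·(1 − n/N)·s²/n.
f = 6843/49324 = 0.13873571; Var(ȳ) = 0.86126429·711000000/6843 = 89486.908.
Var(Ŷ) = 49324² · 89486.908 = 2.1770885 × 10^14.
SE(Ŷ) = √(2.1770885 × 10^14) = 1.475 × 10^7.

1.475 × 10^7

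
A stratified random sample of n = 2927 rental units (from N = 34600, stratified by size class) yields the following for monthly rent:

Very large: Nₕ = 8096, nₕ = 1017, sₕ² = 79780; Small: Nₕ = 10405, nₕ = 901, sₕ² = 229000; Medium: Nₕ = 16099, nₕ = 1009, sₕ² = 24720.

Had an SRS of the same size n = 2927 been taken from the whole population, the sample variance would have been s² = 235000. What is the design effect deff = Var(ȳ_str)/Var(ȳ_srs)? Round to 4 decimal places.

Var(ȳ_str) = Σ Wₕ²(1−fₕ)sₕ²/nₕ with Wₕ = Nₕ/34600:
  Very large: (8096/34600)²·(1−1017/8096)·79780/1017 = 3.7554613
  Small: (10405/34600)²·(1−901/10405)·229000/901 = 20.994571
  Medium: (16099/34600)²·(1−1009/16099)·24720/1009 = 4.9715664
  → Var(ȳ_str) = 29.721599.
Var(ȳ_srs) = (1 − 2927/34600)·235000/2927 = 73.495076.
deff = 29.721599 / 73.495076 = 0.4044.

0.4044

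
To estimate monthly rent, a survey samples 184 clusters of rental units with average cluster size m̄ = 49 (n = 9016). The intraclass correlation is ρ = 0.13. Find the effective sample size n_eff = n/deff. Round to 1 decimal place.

1245.3

deff = 1 + (49 − 1)·0.13 = 1 + 6.24 = 7.24.
n_eff = 9016 / 7.24 = 1245.3.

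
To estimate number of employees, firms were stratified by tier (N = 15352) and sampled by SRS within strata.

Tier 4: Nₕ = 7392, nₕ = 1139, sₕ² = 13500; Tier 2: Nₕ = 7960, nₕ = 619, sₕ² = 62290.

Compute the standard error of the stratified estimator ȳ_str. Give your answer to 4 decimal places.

Var(ȳ_str) = Σₕ Wₕ²(1 − fₕ)sₕ²/nₕ with Wₕ = Nₕ/N, N = 15352.
Tier 4: Wₕ = 0.48150078; term = 0.48150078²·(1 − 0.15408550)·13500/1139 = 2.3245051.
Tier 2: Wₕ = 0.51849922; term = 0.51849922²·(1 − 0.07776382)·62290/619 = 24.949741.
Sum = 27.274246.
SE = √(27.274246) = 5.2225.

5.2225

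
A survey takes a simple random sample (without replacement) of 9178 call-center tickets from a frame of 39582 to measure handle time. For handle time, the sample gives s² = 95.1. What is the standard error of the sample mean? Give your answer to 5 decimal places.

0.08921

Under SRS without replacement, Var(ȳ) = (1 − f)·s²/n with f = n/N = 9178/39582 = 0.23187307.
Var(ȳ) = (1 − 0.23187307)·95.1/9178 = 0.76812693·0.010361735 = 0.0079591273.
SE(ȳ) = √(0.0079591273) = 0.08921.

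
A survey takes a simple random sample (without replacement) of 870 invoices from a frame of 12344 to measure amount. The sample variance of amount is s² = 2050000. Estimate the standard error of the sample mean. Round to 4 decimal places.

Under SRS without replacement, Var(ȳ) = (1 − f)·s²/n with f = n/N = 870/12344 = 0.07047959.
Var(ȳ) = (1 − 0.07047959)·2050000/870 = 0.92952041·2356.3218 = 2190.2493.
SE(ȳ) = √(2190.2493) = 46.8001.

46.8001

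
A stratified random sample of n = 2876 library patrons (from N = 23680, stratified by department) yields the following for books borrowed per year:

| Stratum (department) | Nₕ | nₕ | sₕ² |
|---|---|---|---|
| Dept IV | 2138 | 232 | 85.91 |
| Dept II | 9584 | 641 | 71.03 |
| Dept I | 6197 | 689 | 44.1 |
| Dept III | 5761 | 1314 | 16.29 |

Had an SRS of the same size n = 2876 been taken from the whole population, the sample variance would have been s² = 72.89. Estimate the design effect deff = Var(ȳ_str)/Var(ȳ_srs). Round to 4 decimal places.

Var(ȳ_str) = Σ Wₕ²(1−fₕ)sₕ²/nₕ with Wₕ = Nₕ/23680:
  Dept IV: (2138/23680)²·(1−232/2138)·85.91/232 = 0.0026910572
  Dept II: (9584/23680)²·(1−641/9584)·71.03/641 = 0.016937544
  Dept I: (6197/23680)²·(1−689/6197)·44.1/689 = 0.0038961117
  Dept III: (5761/23680)²·(1−1314/5761)·16.29/1314 = 5.6640532 × 10^-4
  → Var(ȳ_str) = 0.024091118.
Var(ȳ_srs) = (1 − 2876/23680)·72.89/2876 = 0.022266103.
deff = 0.024091118 / 0.022266103 = 1.0820.

1.0820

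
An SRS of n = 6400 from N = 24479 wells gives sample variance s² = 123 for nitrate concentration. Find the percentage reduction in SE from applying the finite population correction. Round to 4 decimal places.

14.0610

f = n/N = 6400/24479 = 0.26144859.
SE_no-fpc = √(s²/n) = 0.13863171; SE_fpc = √((1−f)s²/n) = 0.11913872.
Ratio = √(1−f) = 0.85939014. Reduction = 100·(1 − 0.85939014) = 14.0610%.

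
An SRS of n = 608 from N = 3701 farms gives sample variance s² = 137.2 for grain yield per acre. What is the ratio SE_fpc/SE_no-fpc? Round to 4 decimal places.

0.9142

f = n/N = 608/3701 = 0.16427992.
SE_no-fpc = √(s²/n) = 0.47503462; SE_fpc = √((1−f)s²/n) = 0.43426586.
Ratio = √(1−f) = 0.91417727.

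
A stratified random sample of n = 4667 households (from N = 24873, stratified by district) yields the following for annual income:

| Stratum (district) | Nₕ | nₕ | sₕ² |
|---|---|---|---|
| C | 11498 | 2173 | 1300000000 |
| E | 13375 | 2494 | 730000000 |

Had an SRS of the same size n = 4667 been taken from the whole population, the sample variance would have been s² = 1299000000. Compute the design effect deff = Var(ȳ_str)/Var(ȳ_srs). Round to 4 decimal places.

0.7631

Var(ȳ_str) = Σ Wₕ²(1−fₕ)sₕ²/nₕ with Wₕ = Nₕ/24873:
  C: (11498/24873)²·(1−2173/11498)·1300000000/2173 = 103680.82
  E: (13375/24873)²·(1−2494/13375)·730000000/2494 = 68854.554
  → Var(ȳ_str) = 172535.37.
Var(ȳ_srs) = (1 − 4667/24873)·1299000000/4667 = 226111.96.
deff = 172535.37 / 226111.96 = 0.7631.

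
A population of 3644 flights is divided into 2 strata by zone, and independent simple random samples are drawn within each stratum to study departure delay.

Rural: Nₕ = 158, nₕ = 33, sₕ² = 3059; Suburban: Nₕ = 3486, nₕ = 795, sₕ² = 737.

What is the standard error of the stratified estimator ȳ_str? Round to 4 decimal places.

0.8904

Var(ȳ_str) = Σₕ Wₕ²(1 − fₕ)sₕ²/nₕ with Wₕ = Nₕ/N, N = 3644.
Rural: Wₕ = 0.04335895; term = 0.04335895²·(1 − 0.20886076)·3059/33 = 0.13787194.
Suburban: Wₕ = 0.95664105; term = 0.95664105²·(1 − 0.22805508)·737/795 = 0.65491465.
Sum = 0.79278659.
SE = √(0.79278659) = 0.8904.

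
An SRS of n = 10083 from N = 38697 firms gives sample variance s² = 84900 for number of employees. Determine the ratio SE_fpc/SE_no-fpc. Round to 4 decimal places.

0.8599

f = n/N = 10083/38697 = 0.26056283.
SE_no-fpc = √(s²/n) = 2.9017431; SE_fpc = √((1−f)s²/n) = 2.4952243.
Ratio = √(1−f) = 0.85990532.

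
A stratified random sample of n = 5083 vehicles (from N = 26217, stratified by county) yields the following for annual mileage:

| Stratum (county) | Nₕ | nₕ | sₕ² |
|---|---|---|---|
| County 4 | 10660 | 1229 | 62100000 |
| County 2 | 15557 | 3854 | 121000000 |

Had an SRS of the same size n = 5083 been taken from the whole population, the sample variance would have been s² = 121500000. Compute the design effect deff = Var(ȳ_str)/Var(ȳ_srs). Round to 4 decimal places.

0.8152

Var(ȳ_str) = Σ Wₕ²(1−fₕ)sₕ²/nₕ with Wₕ = Nₕ/26217:
  County 4: (10660/26217)²·(1−1229/10660)·62100000/1229 = 7390.7528
  County 2: (15557/26217)²·(1−3854/15557)·121000000/3854 = 8316.3111
  → Var(ȳ_str) = 15707.064.
Var(ȳ_srs) = (1 − 5083/26217)·121500000/5083 = 19268.809.
deff = 15707.064 / 19268.809 = 0.8152.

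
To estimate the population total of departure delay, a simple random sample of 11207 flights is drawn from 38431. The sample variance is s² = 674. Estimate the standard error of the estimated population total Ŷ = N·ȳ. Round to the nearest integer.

7932

Var(Ŷ) = N²·Var(ȳ) = N²·(1 − n/N)·s²/n.
f = 11207/38431 = 0.29161354; Var(ȳ) = 0.70838646·674/11207 = 0.042603058.
Var(Ŷ) = 38431² · 0.042603058 = 6.2922236 × 10^7.
SE(Ŷ) = √(6.2922236 × 10^7) = 7932.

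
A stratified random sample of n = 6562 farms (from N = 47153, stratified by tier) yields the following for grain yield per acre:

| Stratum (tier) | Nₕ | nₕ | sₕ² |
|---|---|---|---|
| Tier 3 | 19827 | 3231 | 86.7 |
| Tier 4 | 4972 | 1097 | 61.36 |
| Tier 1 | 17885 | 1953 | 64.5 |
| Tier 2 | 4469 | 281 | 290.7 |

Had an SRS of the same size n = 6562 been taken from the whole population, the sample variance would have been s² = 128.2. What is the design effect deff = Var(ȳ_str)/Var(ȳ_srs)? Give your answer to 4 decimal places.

Var(ȳ_str) = Σ Wₕ²(1−fₕ)sₕ²/nₕ with Wₕ = Nₕ/47153:
  Tier 3: (19827/47153)²·(1−3231/19827)·86.7/3231 = 0.0039712197
  Tier 4: (4972/47153)²·(1−1097/4972)·61.36/1097 = 4.846887 × 10^-4
  Tier 1: (17885/47153)²·(1−1953/17885)·64.5/1953 = 0.0042325106
  Tier 2: (4469/47153)²·(1−281/4469)·290.7/281 = 0.0087083742
  → Var(ȳ_str) = 0.017396793.
Var(ȳ_srs) = (1 − 6562/47153)·128.2/6562 = 0.016817918.
deff = 0.017396793 / 0.016817918 = 1.0344.

1.0344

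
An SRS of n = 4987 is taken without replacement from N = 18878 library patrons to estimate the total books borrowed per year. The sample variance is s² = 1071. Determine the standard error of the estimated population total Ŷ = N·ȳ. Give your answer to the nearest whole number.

7504

Var(Ŷ) = N²·Var(ȳ) = N²·(1 − n/N)·s²/n.
f = 4987/18878 = 0.26416993; Var(ȳ) = 0.73583007·1071/4987 = 0.15802567.
Var(Ŷ) = 18878² · 0.15802567 = 5.6317012 × 10^7.
SE(Ŷ) = √(5.6317012 × 10^7) = 7504.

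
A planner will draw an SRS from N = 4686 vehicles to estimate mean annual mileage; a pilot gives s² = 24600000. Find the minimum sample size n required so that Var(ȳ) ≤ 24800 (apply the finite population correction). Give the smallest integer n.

819

Without fpc, n₀ = s²/D = 24600000/24800 = 991.9355.
With fpc, (1 − n/N)·s²/n ≤ D requires n ≥ n₀/(1 + n₀/N) = 991.9355/(1 + 991.9355/4686) = 818.6443.
Rounding up, n = 819.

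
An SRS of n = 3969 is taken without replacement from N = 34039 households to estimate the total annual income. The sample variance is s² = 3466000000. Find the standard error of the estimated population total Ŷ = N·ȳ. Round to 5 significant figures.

Var(Ŷ) = N²·Var(ȳ) = N²·(1 − n/N)·s²/n.
f = 3969/34039 = 0.11660155; Var(ȳ) = 0.88339845·3466000000/3969 = 771443.45.
Var(Ŷ) = 34039² · 771443.45 = 8.9383567 × 10^14.
SE(Ŷ) = √(8.9383567 × 10^14) = 2.9897 × 10^7.

2.9897 × 10^7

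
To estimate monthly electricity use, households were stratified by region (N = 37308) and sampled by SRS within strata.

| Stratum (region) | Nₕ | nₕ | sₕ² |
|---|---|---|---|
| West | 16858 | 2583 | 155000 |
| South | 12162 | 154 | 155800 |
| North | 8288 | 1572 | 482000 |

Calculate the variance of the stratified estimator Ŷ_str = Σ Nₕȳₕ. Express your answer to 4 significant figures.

1.793 × 10^11

Var(Ŷ_str) = Σₕ Nₕ²(1 − fₕ)sₕ²/nₕ.
West: 16858²·(1 − 2583/16858)·155000/2583 = 1.444074 × 10^10.
South: 12162²·(1 − 154/12162)·155800/154 = 1.4774827 × 10^11.
North: 8288²·(1 − 1572/8288)·482000/1572 = 1.7066911 × 10^10.
Sum = 1.7925592 × 10^11.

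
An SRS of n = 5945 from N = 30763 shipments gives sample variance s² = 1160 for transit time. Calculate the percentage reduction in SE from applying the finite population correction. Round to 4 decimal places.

10.1808

f = n/N = 5945/30763 = 0.19325163.
SE_no-fpc = √(s²/n) = 0.4417261; SE_fpc = √((1−f)s²/n) = 0.39675473.
Ratio = √(1−f) = 0.89819172. Reduction = 100·(1 − 0.89819172) = 10.1808%.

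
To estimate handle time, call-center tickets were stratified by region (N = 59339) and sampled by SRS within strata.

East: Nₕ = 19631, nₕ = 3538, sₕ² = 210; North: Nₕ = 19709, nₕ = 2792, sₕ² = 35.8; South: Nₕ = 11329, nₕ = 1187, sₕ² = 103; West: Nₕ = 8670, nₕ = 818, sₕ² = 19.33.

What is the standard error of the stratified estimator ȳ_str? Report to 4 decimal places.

0.0991

Var(ȳ_str) = Σₕ Wₕ²(1 − fₕ)sₕ²/nₕ with Wₕ = Nₕ/N, N = 59339.
East: Wₕ = 0.33082795; term = 0.33082795²·(1 − 0.18022515)·210/3538 = 0.0053255008.
North: Wₕ = 0.33214244; term = 0.33214244²·(1 − 0.14166117)·35.8/2792 = 0.0012141577.
South: Wₕ = 0.19091997; term = 0.19091997²·(1 − 0.10477536)·103/1187 = 0.0028315305.
West: Wₕ = 0.14610964; term = 0.14610964²·(1 − 0.09434833)·19.33/818 = 4.568751 × 10^-4.
Sum = 0.0098280641.
SE = √(0.0098280641) = 0.0991.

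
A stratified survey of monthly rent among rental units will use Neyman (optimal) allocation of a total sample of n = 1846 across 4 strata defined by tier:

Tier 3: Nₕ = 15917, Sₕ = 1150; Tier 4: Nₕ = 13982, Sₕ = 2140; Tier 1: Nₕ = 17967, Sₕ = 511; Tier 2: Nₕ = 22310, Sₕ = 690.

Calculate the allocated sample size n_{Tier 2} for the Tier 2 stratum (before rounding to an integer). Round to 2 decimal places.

Neyman allocation: nₕ = n·NₕSₕ / Σⱼ NⱼSⱼ.
Σ NⱼSⱼ = 15917·1150 + 13982·2140 + 17967·511 + 22310·690 = 7.2801067 × 10^7.
n_{Tier 2} = 1846·22310·690 / (7.2801067 × 10^7) = 390.34.

390.34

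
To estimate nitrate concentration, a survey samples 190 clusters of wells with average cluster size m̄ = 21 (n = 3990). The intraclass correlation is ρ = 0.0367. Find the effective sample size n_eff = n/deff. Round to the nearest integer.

deff = 1 + (21 − 1)·0.0367 = 1 + 0.734 = 1.734.
n_eff = 3990 / 1.734 = 2301.

2301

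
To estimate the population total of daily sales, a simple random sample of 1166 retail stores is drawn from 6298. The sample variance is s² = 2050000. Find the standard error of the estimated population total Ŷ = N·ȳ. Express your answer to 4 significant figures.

238400

Var(Ŷ) = N²·Var(ȳ) = N²·(1 − n/N)·s²/n.
f = 1166/6298 = 0.18513814; Var(ȳ) = 0.81486186·2050000/1166 = 1432.6474.
Var(Ŷ) = 6298² · 1432.6474 = 5.6825678 × 10^10.
SE(Ŷ) = √(5.6825678 × 10^10) = 238400.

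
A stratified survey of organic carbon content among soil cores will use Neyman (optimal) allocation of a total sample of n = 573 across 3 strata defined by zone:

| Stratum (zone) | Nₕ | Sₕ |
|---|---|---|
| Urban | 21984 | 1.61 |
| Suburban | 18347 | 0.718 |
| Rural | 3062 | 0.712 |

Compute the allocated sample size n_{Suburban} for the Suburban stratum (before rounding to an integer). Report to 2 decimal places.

148.74

Neyman allocation: nₕ = n·NₕSₕ / Σⱼ NⱼSⱼ.
Σ NⱼSⱼ = 21984·1.61 + 18347·0.718 + 3062·0.712 = 50747.53.
n_{Suburban} = 573·18347·0.718 / 50747.53 = 148.74.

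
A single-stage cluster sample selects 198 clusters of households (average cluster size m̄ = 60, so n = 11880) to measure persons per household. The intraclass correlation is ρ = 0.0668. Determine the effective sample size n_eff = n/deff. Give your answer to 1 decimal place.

deff = 1 + (60 − 1)·0.0668 = 1 + 3.9412 = 4.9412.
n_eff = 11880 / 4.9412 = 2404.3.

2404.3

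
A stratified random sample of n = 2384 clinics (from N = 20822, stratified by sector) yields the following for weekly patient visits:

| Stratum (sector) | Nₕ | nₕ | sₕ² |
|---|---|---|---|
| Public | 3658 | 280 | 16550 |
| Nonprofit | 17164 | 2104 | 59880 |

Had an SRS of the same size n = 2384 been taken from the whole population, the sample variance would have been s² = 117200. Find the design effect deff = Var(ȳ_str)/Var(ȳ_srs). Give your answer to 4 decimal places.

0.4285

Var(ȳ_str) = Σ Wₕ²(1−fₕ)sₕ²/nₕ with Wₕ = Nₕ/20822:
  Public: (3658/20822)²·(1−280/3658)·16550/280 = 1.6846063
  Nonprofit: (17164/20822)²·(1−2104/17164)·59880/2104 = 16.968156
  → Var(ȳ_str) = 18.652762.
Var(ȳ_srs) = (1 − 2384/20822)·117200/2384 = 43.532412.
deff = 18.652762 / 43.532412 = 0.4285.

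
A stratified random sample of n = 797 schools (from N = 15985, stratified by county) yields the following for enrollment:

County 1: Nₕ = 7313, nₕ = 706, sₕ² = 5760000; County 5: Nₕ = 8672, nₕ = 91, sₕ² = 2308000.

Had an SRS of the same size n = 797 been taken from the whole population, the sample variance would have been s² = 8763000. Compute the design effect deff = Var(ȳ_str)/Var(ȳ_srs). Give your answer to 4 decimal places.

0.8547

Var(ȳ_str) = Σ Wₕ²(1−fₕ)sₕ²/nₕ with Wₕ = Nₕ/15985:
  County 1: (7313/15985)²·(1−706/7313)·5760000/706 = 1542.7387
  County 5: (8672/15985)²·(1−91/8672)·2308000/91 = 7386.2891
  → Var(ȳ_str) = 8929.0278.
Var(ȳ_srs) = (1 − 797/15985)·8763000/797 = 10446.78.
deff = 8929.0278 / 10446.78 = 0.8547.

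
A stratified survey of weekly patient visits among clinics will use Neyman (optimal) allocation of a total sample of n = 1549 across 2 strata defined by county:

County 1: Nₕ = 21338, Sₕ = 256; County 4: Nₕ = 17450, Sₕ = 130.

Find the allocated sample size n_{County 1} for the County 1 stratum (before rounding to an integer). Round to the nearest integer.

Neyman allocation: nₕ = n·NₕSₕ / Σⱼ NⱼSⱼ.
Σ NⱼSⱼ = 21338·256 + 17450·130 = 7.731028 × 10^6.
n_{County 1} = 1549·21338·256 / (7.731028 × 10^6) = 1094.

1094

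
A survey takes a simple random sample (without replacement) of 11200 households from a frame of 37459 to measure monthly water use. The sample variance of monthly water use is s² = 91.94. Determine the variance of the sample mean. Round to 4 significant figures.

0.005755

Under SRS without replacement, Var(ȳ) = (1 − f)·s²/n with f = n/N = 11200/37459 = 0.29899357.
Var(ȳ) = (1 − 0.29899357)·91.94/11200 = 0.70100643·0.0082089286 = 0.0057545117.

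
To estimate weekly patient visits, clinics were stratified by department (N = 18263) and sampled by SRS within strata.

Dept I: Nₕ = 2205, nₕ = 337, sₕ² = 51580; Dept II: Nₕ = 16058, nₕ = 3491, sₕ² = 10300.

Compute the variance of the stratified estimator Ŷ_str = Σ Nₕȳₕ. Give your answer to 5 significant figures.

1.2258 × 10^9

Var(Ŷ_str) = Σₕ Nₕ²(1 − fₕ)sₕ²/nₕ.
Dept I: 2205²·(1 − 337/2205)·51580/337 = 6.3043005 × 10^8.
Dept II: 16058²·(1 − 3491/16058)·10300/3491 = 5.9540221 × 10^8.
Sum = 1.2258323 × 10^9.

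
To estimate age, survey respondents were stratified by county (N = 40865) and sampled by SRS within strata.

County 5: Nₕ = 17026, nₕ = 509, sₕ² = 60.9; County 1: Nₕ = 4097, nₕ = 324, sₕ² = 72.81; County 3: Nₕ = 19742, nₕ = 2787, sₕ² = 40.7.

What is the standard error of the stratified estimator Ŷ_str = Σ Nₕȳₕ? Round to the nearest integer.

6481

Var(Ŷ_str) = Σₕ Nₕ²(1 − fₕ)sₕ²/nₕ.
County 5: 17026²·(1 − 509/17026)·60.9/509 = 3.3646764 × 10^7.
County 1: 4097²·(1 − 324/4097)·72.81/324 = 3.4737518 × 10^6.
County 3: 19742²·(1 − 2787/19742)·40.7/2787 = 4.8881709 × 10^6.
Sum = 4.2008687 × 10^7.
SE = √(4.2008687 × 10^7) = 6481.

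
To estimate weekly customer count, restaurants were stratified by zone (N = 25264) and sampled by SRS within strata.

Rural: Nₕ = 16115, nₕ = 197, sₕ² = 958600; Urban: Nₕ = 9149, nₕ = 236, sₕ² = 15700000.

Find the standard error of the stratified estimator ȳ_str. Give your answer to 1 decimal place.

102.2

Var(ȳ_str) = Σₕ Wₕ²(1 − fₕ)sₕ²/nₕ with Wₕ = Nₕ/N, N = 25264.
Rural: Wₕ = 0.63786415; term = 0.63786415²·(1 − 0.01222464)·958600/197 = 1955.6259.
Urban: Wₕ = 0.36213585; term = 0.36213585²·(1 − 0.02579517)·15700000/236 = 8499.2569.
Sum = 10454.883.
SE = √(10454.883) = 102.2.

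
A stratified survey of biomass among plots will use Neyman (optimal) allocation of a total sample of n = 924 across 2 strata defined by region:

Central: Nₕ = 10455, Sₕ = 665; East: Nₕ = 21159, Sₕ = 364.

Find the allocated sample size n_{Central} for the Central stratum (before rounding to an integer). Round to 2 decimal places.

438.38

Neyman allocation: nₕ = n·NₕSₕ / Σⱼ NⱼSⱼ.
Σ NⱼSⱼ = 10455·665 + 21159·364 = 1.4654451 × 10^7.
n_{Central} = 924·10455·665 / (1.4654451 × 10^7) = 438.38.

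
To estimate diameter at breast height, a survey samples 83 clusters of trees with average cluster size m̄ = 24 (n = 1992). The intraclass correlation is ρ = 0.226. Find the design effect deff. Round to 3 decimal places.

deff = 1 + (24 − 1)·0.226 = 1 + 5.198 = 6.198.

6.198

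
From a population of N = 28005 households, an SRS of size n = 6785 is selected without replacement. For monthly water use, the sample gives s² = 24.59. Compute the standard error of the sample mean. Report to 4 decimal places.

Under SRS without replacement, Var(ȳ) = (1 − f)·s²/n with f = n/N = 6785/28005 = 0.24227816.
Var(ȳ) = (1 − 0.24227816)·24.59/6785 = 0.75772184·0.003624171 = 0.0027461135.
SE(ȳ) = √(0.0027461135) = 0.0524.

0.0524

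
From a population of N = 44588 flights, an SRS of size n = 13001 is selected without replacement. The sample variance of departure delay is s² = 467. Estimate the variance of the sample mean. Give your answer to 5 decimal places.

0.02545

Under SRS without replacement, Var(ȳ) = (1 − f)·s²/n with f = n/N = 13001/44588 = 0.29158069.
Var(ȳ) = (1 − 0.29158069)·467/13001 = 0.70841931·0.035920314 = 0.025446644.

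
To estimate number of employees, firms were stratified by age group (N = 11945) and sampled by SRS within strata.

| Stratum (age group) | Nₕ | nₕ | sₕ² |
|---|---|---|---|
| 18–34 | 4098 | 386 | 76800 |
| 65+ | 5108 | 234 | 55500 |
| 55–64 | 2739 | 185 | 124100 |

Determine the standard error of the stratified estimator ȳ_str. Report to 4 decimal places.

Var(ȳ_str) = Σₕ Wₕ²(1 − fₕ)sₕ²/nₕ with Wₕ = Nₕ/N, N = 11945.
18–34: Wₕ = 0.34307242; term = 0.34307242²·(1 − 0.09419229)·76800/386 = 21.211996.
65+: Wₕ = 0.42762662; term = 0.42762662²·(1 − 0.04581049)·55500/234 = 41.384835.
55–64: Wₕ = 0.22930096; term = 0.22930096²·(1 − 0.06754290)·124100/185 = 32.888243.
Sum = 95.485074.
SE = √(95.485074) = 9.7716.

9.7716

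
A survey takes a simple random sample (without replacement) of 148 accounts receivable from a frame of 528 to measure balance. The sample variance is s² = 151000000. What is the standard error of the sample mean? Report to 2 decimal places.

Under SRS without replacement, Var(ȳ) = (1 − f)·s²/n with f = n/N = 148/528 = 0.28030303.
Var(ȳ) = (1 − 0.28030303)·151000000/148 = 0.71969697·1.0202703 × 10^6 = 734285.42.
SE(ȳ) = √(734285.42) = 856.90.

856.90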